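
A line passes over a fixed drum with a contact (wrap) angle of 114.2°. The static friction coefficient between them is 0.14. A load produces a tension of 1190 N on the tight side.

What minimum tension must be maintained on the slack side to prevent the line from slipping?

Capstan equation at impending slip: T_tight/T_slack = e^{μβ}.
β = 114.2° = 1.993 rad; e^{μβ} = e^{0.14×1.993} = 1.322.
T_slack = T_tight / e^{μβ} = 1190 / 1.322 = 900 N.

T_min ≈ 900 N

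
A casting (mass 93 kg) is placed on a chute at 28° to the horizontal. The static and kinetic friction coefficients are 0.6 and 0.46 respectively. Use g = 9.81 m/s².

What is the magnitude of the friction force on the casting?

Normal force: N = m g cos θ = 93 × 9.81 × cos 28° = 805.5 N.
Along the slope the weight component is m g sin θ = 428.3 N; friction must supply exactly this, acting up-slope.
The static-friction ceiling is μ_s N = 0.6 × 805.5 = 483.3 N.
Since |428.3| ≤ 483.3 N, no slip — friction simply equals what equilibrium demands.

f ≈ 428 N (up the incline)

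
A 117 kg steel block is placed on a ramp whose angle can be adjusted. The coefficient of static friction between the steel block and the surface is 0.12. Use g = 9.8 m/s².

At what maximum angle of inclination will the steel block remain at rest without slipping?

θ_max ≈ 6.84°

At the slip threshold, m g sin θ = μ_s · m g cos θ, so tan θ = μ_s.
θ_max = arctan(0.12) = 6.84°.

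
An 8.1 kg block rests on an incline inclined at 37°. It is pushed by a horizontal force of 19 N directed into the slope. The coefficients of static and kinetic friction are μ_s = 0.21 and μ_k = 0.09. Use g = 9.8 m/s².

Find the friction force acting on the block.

The horizontal push has a component P sin θ into the surface, so N = m g cos θ + P sin θ = 63.4 + 11.43 = 74.83 N.
Along the incline, the net driving force (taking up-slope positive) is P cos θ − m g sin θ = 15.17 − 47.77 = -32.6 N, so equilibrium requires friction f = 32.6 N (up-slope).
Maximum static friction: μ_s N = 0.21 × 74.83 = 15.71 N.
The required 32.6 N exceeds the static limit, so the block slides down-slope and f = μ_k N = 0.09×74.83 = 6.73 N.

f ≈ 6.73 N (up the incline)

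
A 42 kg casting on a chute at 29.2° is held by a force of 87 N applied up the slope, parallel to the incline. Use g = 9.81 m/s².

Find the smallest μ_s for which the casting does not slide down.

N = m g cos θ = 359.7 N.
Friction must make up the shortfall along the incline: f = m g sin θ − P = 201 − 87 = 114 N.
At the threshold f = μ_s N, so μ_s,min = 114/359.7 = 0.317.

μ_s,min ≈ 0.317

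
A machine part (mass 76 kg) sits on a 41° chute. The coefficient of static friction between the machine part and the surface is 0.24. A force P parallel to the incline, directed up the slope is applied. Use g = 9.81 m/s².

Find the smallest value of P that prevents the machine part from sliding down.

P_min ≈ 354 N

The machine part tends to slide down (tan θ > μ_s), so at the point of impending slip friction acts up-slope at its limit: f = μ_s N.
P is parallel to the surface, so N = m g cos θ = 563 N.
Along the incline: P + μ_s N = m g sin θ, so P = 489 − 0.24×563 = 354 N.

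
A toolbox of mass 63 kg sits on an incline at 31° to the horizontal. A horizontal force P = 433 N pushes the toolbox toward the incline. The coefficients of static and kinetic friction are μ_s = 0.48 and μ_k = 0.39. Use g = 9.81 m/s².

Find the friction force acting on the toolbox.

f ≈ 52.8 N (down the incline)

The horizontal push has a component P sin θ into the surface, so N = m g cos θ + P sin θ = 529.8 + 223 = 752.8 N.
Parallel to the incline: P cos θ − m g sin θ = 371.2 − 318.3 = 52.84 N; the friction needed to balance this is 52.84 N acting down the slope.
Maximum static friction: μ_s N = 0.48 × 752.8 = 361.3 N.
Since 52.84 N is within the 361.3 N limit, the toolbox stays put and friction is exactly 52.8 N.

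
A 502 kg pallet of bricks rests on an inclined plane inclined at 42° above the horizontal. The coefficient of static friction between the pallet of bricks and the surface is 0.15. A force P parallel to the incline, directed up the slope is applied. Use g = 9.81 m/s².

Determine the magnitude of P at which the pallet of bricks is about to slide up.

At impending motion up the slope, friction acts down-slope at its limit: f = μ_s N.
P is parallel to the surface, so N = m g cos θ = 3660 N.
Along the incline: P = m g sin θ + μ_s N = 3300 + 0.15×3660 = 3840 N.

P ≈ 3840 N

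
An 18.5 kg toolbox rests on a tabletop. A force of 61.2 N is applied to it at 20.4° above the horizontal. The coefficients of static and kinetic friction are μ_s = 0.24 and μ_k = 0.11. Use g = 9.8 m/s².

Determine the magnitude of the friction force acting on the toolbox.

N = m g − P sin α = 181.3 − 61.2×sin 20.4° = 160 N.
Horizontally, friction must balance P cos α = 57.36 N.
μ_s N = 0.24 × 160 = 38.39 N.
The required friction exceeds μ_s N, so the toolbox moves and f = μ_k N = 17.6 N.

f ≈ 17.6 N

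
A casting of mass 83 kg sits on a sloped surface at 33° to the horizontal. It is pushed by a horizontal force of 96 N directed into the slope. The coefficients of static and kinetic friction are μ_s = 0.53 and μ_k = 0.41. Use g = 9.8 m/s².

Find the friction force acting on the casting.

f ≈ 362 N (up the incline)

The horizontal push has a component P sin θ into the surface, so N = m g cos θ + P sin θ = 682.2 + 52.29 = 734.5 N.
Parallel to the incline: P cos θ − m g sin θ = 80.51 − 443 = -362.5 N; the friction needed to balance this is 362.5 N acting up the slope.
Maximum static friction: μ_s N = 0.53 × 734.5 = 389.3 N.
Since 362.5 N is within the 389.3 N limit, the casting stays put and friction is exactly 362 N.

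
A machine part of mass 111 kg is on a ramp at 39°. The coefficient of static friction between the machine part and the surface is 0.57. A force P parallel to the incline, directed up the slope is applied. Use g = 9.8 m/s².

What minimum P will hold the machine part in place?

P_min ≈ 203 N

The machine part tends to slide down (tan θ > μ_s), so at the point of impending slip friction acts up-slope at its limit: f = μ_s N.
P is parallel to the surface, so N = m g cos θ = 845 N.
Along the incline: P + μ_s N = m g sin θ, so P = 685 − 0.57×845 = 203 N.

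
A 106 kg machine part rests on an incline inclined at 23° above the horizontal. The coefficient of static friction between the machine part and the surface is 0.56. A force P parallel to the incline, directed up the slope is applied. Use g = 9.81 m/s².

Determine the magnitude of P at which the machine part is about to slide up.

P ≈ 942 N

At impending motion up the slope, friction acts down-slope at its limit: f = μ_s N.
P is parallel to the surface, so N = m g cos θ = 957 N.
Along the incline: P = m g sin θ + μ_s N = 406 + 0.56×957 = 942 N.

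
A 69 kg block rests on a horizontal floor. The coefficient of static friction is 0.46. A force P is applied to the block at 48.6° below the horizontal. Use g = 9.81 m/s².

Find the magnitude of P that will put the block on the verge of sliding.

P ≈ 985 N

N = m g + P sin α (the push presses the block into the horizontal floor).
At impending slip, P cos α = μ_s N = μ_s (m g + P sin α).
Solving: P (cos α − μ_s sin α) = μ_s m g → P = 0.46×677/(cos 48.6° − 0.46 sin 48.6°) = 311/0.3163 = 985 N.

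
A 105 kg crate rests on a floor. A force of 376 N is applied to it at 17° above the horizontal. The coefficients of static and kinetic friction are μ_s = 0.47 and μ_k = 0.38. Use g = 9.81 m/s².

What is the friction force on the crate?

The vertical component of P reduces the normal force: N = m g − P sin α = 1030 − 109.9 = 920.1 N.
The horizontal driving force is P cos α = 359.6 N, so equilibrium needs friction f = 359.6 N.
The static-friction limit is μ_s N = 432.5 N.
Since 359.6 N does not exceed the limit, the crate stays at rest and f = 360 N.

f ≈ 360 N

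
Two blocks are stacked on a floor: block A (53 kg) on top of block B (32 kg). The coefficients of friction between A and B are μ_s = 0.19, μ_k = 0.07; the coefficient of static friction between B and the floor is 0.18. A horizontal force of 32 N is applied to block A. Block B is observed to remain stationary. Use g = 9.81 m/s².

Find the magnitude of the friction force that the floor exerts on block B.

The normal force B exerts on A is simply A's weight, N₁ = 519.9 N.
So the A–B interface can sustain at most μ_s N₁ = 98.79 N of static friction.
P = 32 N is within that limit, so A and B move together (both at rest); the A–B friction is simply f₁ = P = 32 N.
B experiences an equal 32 N forward from A (third law). B is in equilibrium, so the floor supplies f₂ = 32 N of static friction (limit μ_s(m_A+m_B)g = 150.1 N, not exceeded).

f ≈ 32 N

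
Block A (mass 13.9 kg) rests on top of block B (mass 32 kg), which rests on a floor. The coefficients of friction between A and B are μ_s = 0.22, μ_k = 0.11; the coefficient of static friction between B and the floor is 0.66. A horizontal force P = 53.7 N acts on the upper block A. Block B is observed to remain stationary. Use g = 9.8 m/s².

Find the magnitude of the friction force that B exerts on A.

The normal force B exerts on A is simply A's weight, N₁ = 136.2 N.
So the A–B interface can sustain at most μ_s N₁ = 29.97 N of static friction.
P = 53.7 N exceeds that limit, so A slips over B and the interface friction becomes kinetic: f₁ = μ_k N₁ = 0.11×136.2 = 15 N.
By Newton's third law B feels 15 N forward from A. With B stationary, the floor's static friction on B balances it: f₂ = 15 N (well within μ_s(m_A+m_B)g = 296.9 N).

f ≈ 15 N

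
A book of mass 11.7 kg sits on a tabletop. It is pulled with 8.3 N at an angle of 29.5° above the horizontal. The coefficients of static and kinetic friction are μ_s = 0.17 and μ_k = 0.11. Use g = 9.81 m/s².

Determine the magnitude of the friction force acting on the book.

Vertical equilibrium gives N = m g − P sin α = 110.7 N.
Horizontally, friction must balance P cos α = 7.224 N.
The static-friction limit is μ_s N = 18.82 N.
7.224 ≤ 18.82 N → static; friction equals the required 7.22 N.

f ≈ 7.22 N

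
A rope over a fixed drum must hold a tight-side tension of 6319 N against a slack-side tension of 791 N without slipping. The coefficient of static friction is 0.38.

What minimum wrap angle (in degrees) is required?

β_min ≈ 313°

T₂/T₁ = e^{μβ} → β = ln(T₂/T₁)/μ.
β = ln(6319/791)/0.38 = 2.078/0.38 = 5.468 rad.
In degrees: β = 5.468 × 180/π = 313°.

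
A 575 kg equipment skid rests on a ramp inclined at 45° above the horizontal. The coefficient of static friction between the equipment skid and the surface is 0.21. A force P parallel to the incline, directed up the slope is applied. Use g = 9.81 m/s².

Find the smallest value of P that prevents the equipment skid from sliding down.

The equipment skid tends to slide down (tan θ > μ_s), so at the point of impending slip friction acts up-slope at its limit: f = μ_s N.
P is parallel to the surface, so N = m g cos θ = 3990 N.
Along the incline: P + μ_s N = m g sin θ, so P = 3990 − 0.21×3990 = 3150 N.

P_min ≈ 3150 N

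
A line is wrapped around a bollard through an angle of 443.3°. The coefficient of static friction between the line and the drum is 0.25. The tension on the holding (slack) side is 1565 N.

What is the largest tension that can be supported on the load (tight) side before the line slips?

At impending slip the capstan equation gives T₂/T₁ = e^{μβ} with β in radians.
β = 443.3° × π/180 = 7.737 rad.
e^{μβ} = e^{0.25×7.737} = 6.919.
T₂ = T₁ · e^{μβ} = 1565 × 6.919 = 10800 N.

T_max ≈ 10800 N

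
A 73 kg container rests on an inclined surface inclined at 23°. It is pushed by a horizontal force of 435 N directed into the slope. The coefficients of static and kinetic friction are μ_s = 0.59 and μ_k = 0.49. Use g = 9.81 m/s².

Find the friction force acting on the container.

The horizontal push has a component P sin θ into the surface, so N = m g cos θ + P sin θ = 659.2 + 170 = 829.2 N.
Along the incline, the net driving force (taking up-slope positive) is P cos θ − m g sin θ = 400.4 − 279.8 = 120.6 N, so equilibrium requires friction f = -120.6 N (down-slope).
The limit of static friction is μ_s N = 489.2 N.
|f_req| = 120.6 ≤ 489.2 N → the container is in equilibrium; friction equals the required value.

f ≈ 121 N (down the incline)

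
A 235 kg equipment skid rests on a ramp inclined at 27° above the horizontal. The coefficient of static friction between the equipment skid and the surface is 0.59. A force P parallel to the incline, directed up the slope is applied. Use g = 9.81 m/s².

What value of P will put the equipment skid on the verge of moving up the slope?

P ≈ 2260 N

At impending motion up the slope, friction acts down-slope at its limit: f = μ_s N.
P is parallel to the surface, so N = m g cos θ = 2050 N.
Along the incline: P = m g sin θ + μ_s N = 1050 + 0.59×2050 = 2260 N.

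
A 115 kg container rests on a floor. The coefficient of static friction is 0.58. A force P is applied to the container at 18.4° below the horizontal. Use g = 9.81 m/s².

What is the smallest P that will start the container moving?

N = m g + P sin α (the push presses the container into the floor).
At impending slip, P cos α = μ_s N = μ_s (m g + P sin α).
Solving: P (cos α − μ_s sin α) = μ_s m g → P = 0.58×1130/(cos 18.4° − 0.58 sin 18.4°) = 654/0.7658 = 854 N.

P ≈ 854 N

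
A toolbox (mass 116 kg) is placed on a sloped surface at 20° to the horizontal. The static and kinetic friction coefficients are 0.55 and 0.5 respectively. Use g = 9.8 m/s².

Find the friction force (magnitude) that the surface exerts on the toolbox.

Normal force: N = m g cos θ = 116 × 9.8 × cos 20° = 1068 N.
For equilibrium along the incline, friction must balance the weight component: f = m g sin θ = 388.8 N up the slope.
Static friction can supply at most μ_s N = 587.5 N.
Since |388.8| ≤ 587.5 N, the toolbox remains in static equilibrium and friction takes exactly the required value.

f ≈ 389 N (up the incline)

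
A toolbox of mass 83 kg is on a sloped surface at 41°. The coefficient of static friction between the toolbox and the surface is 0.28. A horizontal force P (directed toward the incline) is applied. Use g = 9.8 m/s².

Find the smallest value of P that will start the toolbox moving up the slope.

P ≈ 1240 N

At impending motion up the slope, friction acts down-slope at its limit: f = μ_s N.
Perpendicular to the incline: N = m g cos θ + P sin θ.
Along the incline: P cos θ = m g sin θ + μ_s N = m g sin θ + μ_s (m g cos θ + P sin θ).
Solving, P (cos θ − μ_s sin θ) = m g (sin θ + μ_s cos θ), so P = 83×9.8×(sin 41° + 0.28 cos 41°)/(cos 41° − 0.28 sin 41°) = 813×0.8674/0.571 = 1240 N.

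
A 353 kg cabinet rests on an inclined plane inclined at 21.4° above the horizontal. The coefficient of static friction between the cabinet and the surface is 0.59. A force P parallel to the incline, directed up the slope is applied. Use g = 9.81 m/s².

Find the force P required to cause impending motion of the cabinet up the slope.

At impending motion up the slope, friction acts down-slope at its limit: f = μ_s N.
P is parallel to the surface, so N = m g cos θ = 3220 N.
Along the incline: P = m g sin θ + μ_s N = 1260 + 0.59×3220 = 3170 N.

P ≈ 3170 N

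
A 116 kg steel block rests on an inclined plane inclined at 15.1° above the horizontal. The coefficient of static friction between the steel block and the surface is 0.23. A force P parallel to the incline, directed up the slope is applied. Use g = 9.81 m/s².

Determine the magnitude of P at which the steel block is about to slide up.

At impending motion up the slope, friction acts down-slope at its limit: f = μ_s N.
P is parallel to the surface, so N = m g cos θ = 1100 N.
Along the incline: P = m g sin θ + μ_s N = 296 + 0.23×1100 = 549 N.

P ≈ 549 N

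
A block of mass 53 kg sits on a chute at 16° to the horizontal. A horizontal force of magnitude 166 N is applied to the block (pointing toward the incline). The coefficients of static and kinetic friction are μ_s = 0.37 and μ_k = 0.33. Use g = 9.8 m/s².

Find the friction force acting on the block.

Normal direction: N = m g cos θ + P sin θ = 545 N.
Parallel to the incline: P cos θ − m g sin θ = 159.6 − 143.2 = 16.4 N; the friction needed to balance this is 16.4 N acting down the slope.
Maximum static friction: μ_s N = 0.37 × 545 = 201.7 N.
|f_req| = 16.4 ≤ 201.7 N → the block is in equilibrium; friction equals the required value.

f ≈ 16.4 N (down the incline)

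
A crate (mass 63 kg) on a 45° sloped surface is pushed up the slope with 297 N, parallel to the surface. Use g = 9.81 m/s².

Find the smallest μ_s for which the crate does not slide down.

μ_s,min ≈ 0.32

N = m g cos θ = 437 N.
Friction must make up the shortfall along the incline: f = m g sin θ − P = 437 − 297 = 140 N.
At the threshold f = μ_s N, so μ_s,min = 140/437 = 0.32.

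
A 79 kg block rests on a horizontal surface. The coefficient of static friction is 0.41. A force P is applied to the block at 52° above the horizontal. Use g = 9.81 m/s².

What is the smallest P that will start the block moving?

P ≈ 338 N

N = m g − P sin α (the pull lifts the block).
At impending slip, P cos α = μ_s N = μ_s (m g − P sin α).
Solving: P (cos α + μ_s sin α) = μ_s m g → P = 0.41×775/(cos 52° + 0.41 sin 52°) = 318/0.9387 = 338 N.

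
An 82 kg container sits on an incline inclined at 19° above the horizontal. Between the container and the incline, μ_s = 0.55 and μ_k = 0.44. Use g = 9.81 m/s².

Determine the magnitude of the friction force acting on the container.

f ≈ 262 N (up the incline)

Normal force: N = m g cos θ = 82 × 9.81 × cos 19° = 760.6 N.
Along the slope the weight component is m g sin θ = 261.9 N; friction must supply exactly this, acting up-slope.
The static-friction ceiling is μ_s N = 0.55 × 760.6 = 418.3 N.
Since |261.9| ≤ 418.3 N, static friction is sufficient; f equals the required value, not μ_s N.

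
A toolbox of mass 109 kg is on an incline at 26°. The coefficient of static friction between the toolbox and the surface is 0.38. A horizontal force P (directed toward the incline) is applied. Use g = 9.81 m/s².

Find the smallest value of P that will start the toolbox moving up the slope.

At impending motion up the slope, friction acts down-slope at its limit: f = μ_s N.
Perpendicular to the incline: N = m g cos θ + P sin θ.
Along the incline: P cos θ = m g sin θ + μ_s N = m g sin θ + μ_s (m g cos θ + P sin θ).
Solving, P (cos θ − μ_s sin θ) = m g (sin θ + μ_s cos θ), so P = 109×9.81×(sin 26° + 0.38 cos 26°)/(cos 26° − 0.38 sin 26°) = 1070×0.7799/0.7322 = 1140 N.

P ≈ 1140 N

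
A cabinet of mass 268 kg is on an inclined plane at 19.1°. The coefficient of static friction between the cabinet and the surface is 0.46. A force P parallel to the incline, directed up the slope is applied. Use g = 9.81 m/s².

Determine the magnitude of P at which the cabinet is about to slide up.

At impending motion up the slope, friction acts down-slope at its limit: f = μ_s N.
P is parallel to the surface, so N = m g cos θ = 2480 N.
Along the incline: P = m g sin θ + μ_s N = 860 + 0.46×2480 = 2000 N.

P ≈ 2000 N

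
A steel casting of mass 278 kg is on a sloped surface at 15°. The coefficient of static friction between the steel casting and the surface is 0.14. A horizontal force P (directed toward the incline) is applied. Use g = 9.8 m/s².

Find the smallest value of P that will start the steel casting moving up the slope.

P ≈ 1150 N

At impending motion up the slope, friction acts down-slope at its limit: f = μ_s N.
Perpendicular to the incline: N = m g cos θ + P sin θ.
Along the incline: P cos θ = m g sin θ + μ_s N = m g sin θ + μ_s (m g cos θ + P sin θ).
Solving, P (cos θ − μ_s sin θ) = m g (sin θ + μ_s cos θ), so P = 278×9.8×(sin 15° + 0.14 cos 15°)/(cos 15° − 0.14 sin 15°) = 2720×0.394/0.9297 = 1150 N.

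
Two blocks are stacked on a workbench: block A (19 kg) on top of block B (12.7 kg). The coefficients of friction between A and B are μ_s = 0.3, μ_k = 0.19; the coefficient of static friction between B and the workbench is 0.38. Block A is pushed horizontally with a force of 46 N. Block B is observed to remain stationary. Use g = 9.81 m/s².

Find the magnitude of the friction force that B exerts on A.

f ≈ 46 N

Normal force at the A–B interface: N₁ = m_A g = 186.4 N.
So the A–B interface can sustain at most μ_s N₁ = 55.92 N of static friction.
Since P = 46 N ≤ 55.92 N, A does not slip on B; friction on A equals P = 46 N.
By Newton's third law B feels 46 N forward from A. With B stationary, the floor's static friction on B balances it: f₂ = 46 N (well within μ_s(m_A+m_B)g = 118.2 N).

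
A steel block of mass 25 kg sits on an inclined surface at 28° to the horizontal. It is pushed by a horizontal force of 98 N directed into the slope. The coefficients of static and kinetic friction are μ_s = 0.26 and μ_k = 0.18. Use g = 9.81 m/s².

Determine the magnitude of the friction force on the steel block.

f ≈ 28.6 N (up the incline)

Normal direction: N = m g cos θ + P sin θ = 262.6 N.
Parallel to the incline: P cos θ − m g sin θ = 86.53 − 115.1 = -28.61 N; the friction needed to balance this is 28.61 N acting up the slope.
The limit of static friction is μ_s N = 68.26 N.
Since 28.61 N is within the 68.26 N limit, the steel block stays put and friction is exactly 28.6 N.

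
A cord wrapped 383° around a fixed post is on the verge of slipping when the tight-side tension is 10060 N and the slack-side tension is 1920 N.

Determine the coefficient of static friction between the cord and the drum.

T₂/T₁ = e^{μβ} → μ = ln(T₂/T₁)/β.
β = 383° = 6.685 rad.
μ = ln(10060/1920)/6.685 = ln(5.24)/6.685 = 0.248.

μ ≈ 0.248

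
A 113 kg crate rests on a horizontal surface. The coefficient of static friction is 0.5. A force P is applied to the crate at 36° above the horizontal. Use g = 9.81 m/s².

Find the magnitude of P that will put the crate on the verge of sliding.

P ≈ 503 N

N = m g − P sin α (the pull lifts the crate).
At impending slip, P cos α = μ_s N = μ_s (m g − P sin α).
Solving: P (cos α + μ_s sin α) = μ_s m g → P = 0.5×1110/(cos 36° + 0.5 sin 36°) = 554/1.103 = 503 N.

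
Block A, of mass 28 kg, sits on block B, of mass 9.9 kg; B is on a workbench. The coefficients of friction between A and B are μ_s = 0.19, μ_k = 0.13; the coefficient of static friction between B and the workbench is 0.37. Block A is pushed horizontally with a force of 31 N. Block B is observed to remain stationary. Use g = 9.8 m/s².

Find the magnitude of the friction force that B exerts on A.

f ≈ 31 N

Between the blocks, N₁ = m_A g = 274.4 N.
So the A–B interface can sustain at most μ_s N₁ = 52.14 N of static friction.
Since P = 31 N ≤ 52.14 N, A does not slip on B; friction on A equals P = 31 N.
B experiences an equal 31 N forward from A (third law). B is in equilibrium, so the floor supplies f₂ = 31 N of static friction (limit μ_s(m_A+m_B)g = 137.4 N, not exceeded).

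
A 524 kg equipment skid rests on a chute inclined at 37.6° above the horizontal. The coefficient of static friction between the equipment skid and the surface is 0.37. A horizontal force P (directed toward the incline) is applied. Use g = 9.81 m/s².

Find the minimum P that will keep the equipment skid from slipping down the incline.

The equipment skid tends to slide down (tan θ > μ_s), so at the point of impending slip friction acts up-slope at its limit: f = μ_s N.
Perpendicular to the incline: N = m g cos θ + P sin θ.
Along the incline: P cos θ + μ_s N = m g sin θ, i.e. P cos θ + μ_s (m g cos θ + P sin θ) = m g sin θ.
Solving, P (cos θ + μ_s sin θ) = m g (sin θ − μ_s cos θ), so P = 5140×0.317/1.018 = 1600 N.

P_min ≈ 1600 N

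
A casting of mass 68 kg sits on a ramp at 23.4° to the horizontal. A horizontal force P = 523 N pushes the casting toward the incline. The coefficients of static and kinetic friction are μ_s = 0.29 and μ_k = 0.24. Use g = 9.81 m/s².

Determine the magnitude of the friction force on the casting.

Resolve perpendicular to the incline: N = m g cos θ + P sin θ = 68×9.81×cos 23.4° + 523×sin 23.4° = 819.9 N.
Parallel to the incline: P cos θ − m g sin θ = 480 − 264.9 = 215.1 N; the friction needed to balance this is 215.1 N acting down the slope.
Maximum static friction: μ_s N = 0.29 × 819.9 = 237.8 N.
|f_req| = 215.1 ≤ 237.8 N → the casting is in equilibrium; friction equals the required value.

f ≈ 215 N (down the incline)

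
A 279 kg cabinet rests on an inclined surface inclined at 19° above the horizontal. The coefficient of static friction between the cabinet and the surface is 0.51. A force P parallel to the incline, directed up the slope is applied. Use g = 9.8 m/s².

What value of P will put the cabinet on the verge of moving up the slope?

At impending motion up the slope, friction acts down-slope at its limit: f = μ_s N.
P is parallel to the surface, so N = m g cos θ = 2590 N.
Along the incline: P = m g sin θ + μ_s N = 890 + 0.51×2590 = 2210 N.

P ≈ 2210 N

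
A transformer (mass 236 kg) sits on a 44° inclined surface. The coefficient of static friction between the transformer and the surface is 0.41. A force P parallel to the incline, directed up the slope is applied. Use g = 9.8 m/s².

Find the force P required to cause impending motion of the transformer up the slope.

At impending motion up the slope, friction acts down-slope at its limit: f = μ_s N.
P is parallel to the surface, so N = m g cos θ = 1660 N.
Along the incline: P = m g sin θ + μ_s N = 1610 + 0.41×1660 = 2290 N.

P ≈ 2290 N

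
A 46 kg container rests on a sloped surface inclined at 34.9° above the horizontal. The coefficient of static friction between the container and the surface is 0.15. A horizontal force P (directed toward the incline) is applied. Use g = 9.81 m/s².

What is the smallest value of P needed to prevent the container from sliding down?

P_min ≈ 224 N

The container tends to slide down (tan θ > μ_s), so at the point of impending slip friction acts up-slope at its limit: f = μ_s N.
Perpendicular to the incline: N = m g cos θ + P sin θ.
Along the incline: P cos θ + μ_s N = m g sin θ, i.e. P cos θ + μ_s (m g cos θ + P sin θ) = m g sin θ.
Solving, P (cos θ + μ_s sin θ) = m g (sin θ − μ_s cos θ), so P = 451×0.4491/0.906 = 224 N.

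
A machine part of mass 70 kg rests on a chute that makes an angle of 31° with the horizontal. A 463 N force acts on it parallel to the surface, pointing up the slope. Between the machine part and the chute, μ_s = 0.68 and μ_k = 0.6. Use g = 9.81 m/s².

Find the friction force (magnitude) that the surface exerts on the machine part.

Perpendicular to the surface, N = m g cos θ = 70·9.81·cos 31° = 588.6 N.
For equilibrium along the incline the friction force must supply f = m g sin θ − P = 353.7 − 463 = -109.3 N (positive meaning up-slope).
Static friction can supply at most μ_s N = 400.3 N.
Since |-109.3| ≤ 400.3 N, the machine part remains in static equilibrium and friction takes exactly the required value.

f ≈ 109 N (down the incline)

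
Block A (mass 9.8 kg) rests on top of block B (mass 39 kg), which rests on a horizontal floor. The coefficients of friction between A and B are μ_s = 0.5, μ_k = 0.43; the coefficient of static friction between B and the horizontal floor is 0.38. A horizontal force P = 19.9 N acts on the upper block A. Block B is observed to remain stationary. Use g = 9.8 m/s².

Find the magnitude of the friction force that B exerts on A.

Between the blocks, N₁ = m_A g = 96.04 N.
Maximum static friction on A from B: μ_s N₁ = 0.5×96.04 = 48.02 N.
Since P = 19.9 N ≤ 48.02 N, A does not slip on B; friction on A equals P = 19.9 N.
By Newton's third law B feels 19.9 N forward from A. With B stationary, the floor's static friction on B balances it: f₂ = 19.9 N (well within μ_s(m_A+m_B)g = 181.7 N).

f ≈ 19.9 N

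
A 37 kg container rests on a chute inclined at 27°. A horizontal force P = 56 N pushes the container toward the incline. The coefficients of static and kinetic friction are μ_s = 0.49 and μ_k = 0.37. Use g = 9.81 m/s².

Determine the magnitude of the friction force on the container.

f ≈ 115 N (up the incline)

Resolve perpendicular to the incline: N = m g cos θ + P sin θ = 37×9.81×cos 27° + 56×sin 27° = 348.8 N.
Parallel to the incline: P cos θ − m g sin θ = 49.9 − 164.8 = -114.9 N; the friction needed to balance this is 114.9 N acting up the slope.
The limit of static friction is μ_s N = 170.9 N.
Since 114.9 N is within the 170.9 N limit, the container stays put and friction is exactly 115 N.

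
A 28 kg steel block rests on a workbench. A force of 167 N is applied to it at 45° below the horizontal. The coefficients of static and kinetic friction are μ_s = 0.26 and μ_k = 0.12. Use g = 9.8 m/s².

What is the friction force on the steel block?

Vertical equilibrium gives N = m g + P sin α = 392.5 N.
For equilibrium, f = P cos α = 167×cos 45° = 118.1 N.
The static-friction limit is μ_s N = 102 N.
118.1 > 102 N → the steel block slides; f = μ_k N = 0.12×392.5 = 47.1 N.

f ≈ 47.1 N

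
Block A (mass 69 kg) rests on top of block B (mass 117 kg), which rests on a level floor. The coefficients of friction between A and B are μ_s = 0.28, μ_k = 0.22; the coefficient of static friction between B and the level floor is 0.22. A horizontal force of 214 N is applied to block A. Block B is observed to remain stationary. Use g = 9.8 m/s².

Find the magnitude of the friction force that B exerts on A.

The normal force B exerts on A is simply A's weight, N₁ = 676.2 N.
So the A–B interface can sustain at most μ_s N₁ = 189.3 N of static friction.
Since P = 214 N > 189.3 N, A slides on B; the A–B friction is kinetic: f₁ = μ_k N₁ = 0.22×676.2 = 149 N.
By Newton's third law B feels 149 N forward from A. With B stationary, the floor's static friction on B balances it: f₂ = 149 N (well within μ_s(m_A+m_B)g = 401 N).

f ≈ 149 N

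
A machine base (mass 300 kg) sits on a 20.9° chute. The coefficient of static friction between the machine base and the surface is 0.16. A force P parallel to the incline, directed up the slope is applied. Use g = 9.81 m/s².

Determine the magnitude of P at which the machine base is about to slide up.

At impending motion up the slope, friction acts down-slope at its limit: f = μ_s N.
P is parallel to the surface, so N = m g cos θ = 2750 N.
Along the incline: P = m g sin θ + μ_s N = 1050 + 0.16×2750 = 1490 N.

P ≈ 1490 N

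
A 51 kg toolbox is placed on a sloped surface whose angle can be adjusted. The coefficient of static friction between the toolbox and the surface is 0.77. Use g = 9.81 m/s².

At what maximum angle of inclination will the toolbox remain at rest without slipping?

At the slip threshold, m g sin θ = μ_s · m g cos θ, so tan θ = μ_s.
θ_max = arctan(0.77) = 37.6°.

θ_max ≈ 37.6°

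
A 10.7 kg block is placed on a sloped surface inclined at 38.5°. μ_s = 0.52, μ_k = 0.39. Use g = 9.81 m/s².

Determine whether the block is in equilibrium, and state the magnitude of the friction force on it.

N = m g cos θ = 82.1 N.
Down-slope weight component: m g sin θ = 65.3 N.
μ_s N = 42.7 N.
65.3 > 42.7 N, so it slides; kinetic friction f = μ_k N = 0.39×82.1 = 32 N.

f ≈ 32 N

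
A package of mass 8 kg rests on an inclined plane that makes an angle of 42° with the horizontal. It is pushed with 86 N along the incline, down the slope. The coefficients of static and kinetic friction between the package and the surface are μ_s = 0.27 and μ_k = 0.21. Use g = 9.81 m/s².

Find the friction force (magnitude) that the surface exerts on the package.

Normal force: N = m g cos θ = 8 × 9.81 × cos 42° = 58.32 N.
Parallel to the incline, ΣF = 0 gives f = m g sin θ + P = 52.51 + 86 = 138.5 N (up-slope positive).
The static-friction ceiling is μ_s N = 0.27 × 58.32 = 15.75 N.
Since |138.5| > 15.75 N, static friction cannot hold it; the package slides down the incline and kinetic friction applies: f = μ_k N = 0.21 × 58.32 = 12.2 N.

f ≈ 12.2 N (up the incline)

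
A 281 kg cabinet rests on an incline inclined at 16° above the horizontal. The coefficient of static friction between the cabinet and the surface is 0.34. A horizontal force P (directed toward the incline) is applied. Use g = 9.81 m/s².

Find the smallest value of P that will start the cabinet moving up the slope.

P ≈ 1910 N

At impending motion up the slope, friction acts down-slope at its limit: f = μ_s N.
Perpendicular to the incline: N = m g cos θ + P sin θ.
Along the incline: P cos θ = m g sin θ + μ_s N = m g sin θ + μ_s (m g cos θ + P sin θ).
Solving, P (cos θ − μ_s sin θ) = m g (sin θ + μ_s cos θ), so P = 281×9.81×(sin 16° + 0.34 cos 16°)/(cos 16° − 0.34 sin 16°) = 2760×0.6025/0.8675 = 1910 N.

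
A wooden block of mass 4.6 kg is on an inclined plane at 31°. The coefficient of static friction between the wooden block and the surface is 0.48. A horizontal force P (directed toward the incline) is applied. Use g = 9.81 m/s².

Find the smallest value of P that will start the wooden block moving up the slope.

At impending motion up the slope, friction acts down-slope at its limit: f = μ_s N.
Perpendicular to the incline: N = m g cos θ + P sin θ.
Along the incline: P cos θ = m g sin θ + μ_s N = m g sin θ + μ_s (m g cos θ + P sin θ).
Solving, P (cos θ − μ_s sin θ) = m g (sin θ + μ_s cos θ), so P = 4.6×9.81×(sin 31° + 0.48 cos 31°)/(cos 31° − 0.48 sin 31°) = 45.1×0.9265/0.6099 = 68.5 N.

P ≈ 68.5 N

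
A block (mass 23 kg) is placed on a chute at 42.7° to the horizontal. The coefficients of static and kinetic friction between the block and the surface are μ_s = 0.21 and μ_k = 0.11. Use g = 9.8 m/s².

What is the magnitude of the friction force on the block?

f ≈ 18.2 N (up the incline)

The normal reaction is N = m g cos θ = 165.6 N.
Along the slope the weight component is m g sin θ = 152.9 N; friction must supply exactly this, acting up-slope.
Maximum static friction available: μ_s N = 0.21 × 165.6 = 34.79 N.
Since |152.9| > 34.79 N, static friction cannot hold it; the block slides down the incline and kinetic friction applies: f = μ_k N = 0.11 × 165.6 = 18.2 N.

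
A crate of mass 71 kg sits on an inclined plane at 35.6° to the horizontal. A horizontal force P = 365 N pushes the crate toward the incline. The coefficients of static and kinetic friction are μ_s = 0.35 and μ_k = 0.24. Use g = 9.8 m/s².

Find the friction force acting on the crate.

f ≈ 108 N (up the incline)

Normal direction: N = m g cos θ + P sin θ = 778.2 N.
Parallel to the incline: P cos θ − m g sin θ = 296.8 − 405 = -108.3 N; the friction needed to balance this is 108.3 N acting up the slope.
The limit of static friction is μ_s N = 272.4 N.
Since 108.3 N is within the 272.4 N limit, the crate stays put and friction is exactly 108 N.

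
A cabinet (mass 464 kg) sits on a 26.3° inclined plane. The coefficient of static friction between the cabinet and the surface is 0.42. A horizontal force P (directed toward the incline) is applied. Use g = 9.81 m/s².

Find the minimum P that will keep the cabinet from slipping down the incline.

The cabinet tends to slide down (tan θ > μ_s), so at the point of impending slip friction acts up-slope at its limit: f = μ_s N.
Perpendicular to the incline: N = m g cos θ + P sin θ.
Along the incline: P cos θ + μ_s N = m g sin θ, i.e. P cos θ + μ_s (m g cos θ + P sin θ) = m g sin θ.
Solving, P (cos θ + μ_s sin θ) = m g (sin θ − μ_s cos θ), so P = 4550×0.06655/1.083 = 280 N.

P_min ≈ 280 N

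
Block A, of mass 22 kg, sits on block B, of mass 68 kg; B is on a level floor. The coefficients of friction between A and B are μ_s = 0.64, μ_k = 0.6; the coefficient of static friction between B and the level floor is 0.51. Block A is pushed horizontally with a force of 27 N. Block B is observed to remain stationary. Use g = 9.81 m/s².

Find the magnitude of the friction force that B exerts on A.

Normal force at the A–B interface: N₁ = m_A g = 215.8 N.
Maximum static friction on A from B: μ_s N₁ = 0.64×215.8 = 138.1 N.
P = 27 N is within that limit, so A and B move together (both at rest); the A–B friction is simply f₁ = P = 27 N.
By Newton's third law B feels 27 N forward from A. With B stationary, the floor's static friction on B balances it: f₂ = 27 N (well within μ_s(m_A+m_B)g = 450.3 N).

f ≈ 27 N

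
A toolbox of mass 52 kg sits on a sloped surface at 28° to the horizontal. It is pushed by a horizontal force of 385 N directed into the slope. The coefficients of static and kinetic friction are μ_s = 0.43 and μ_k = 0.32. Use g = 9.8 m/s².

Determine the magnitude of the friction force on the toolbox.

f ≈ 101 N (down the incline)

The horizontal push has a component P sin θ into the surface, so N = m g cos θ + P sin θ = 450 + 180.7 = 630.7 N.
Parallel to the incline: P cos θ − m g sin θ = 339.9 − 239.2 = 100.7 N; the friction needed to balance this is 100.7 N acting down the slope.
The limit of static friction is μ_s N = 271.2 N.
Since 100.7 N is within the 271.2 N limit, the toolbox stays put and friction is exactly 101 N.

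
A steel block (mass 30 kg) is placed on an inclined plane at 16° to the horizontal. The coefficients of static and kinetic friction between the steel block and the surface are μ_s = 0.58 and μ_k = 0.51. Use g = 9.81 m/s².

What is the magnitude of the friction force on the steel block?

f ≈ 81.1 N (up the incline)

Perpendicular to the surface, N = m g cos θ = 30·9.81·cos 16° = 282.9 N.
For equilibrium along the incline, friction must balance the weight component: f = m g sin θ = 81.12 N up the slope.
Maximum static friction available: μ_s N = 0.58 × 282.9 = 164.1 N.
Since |81.12| ≤ 164.1 N, the steel block remains in static equilibrium and friction takes exactly the required value.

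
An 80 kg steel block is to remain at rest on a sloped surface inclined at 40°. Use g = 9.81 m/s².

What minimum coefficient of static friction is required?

μ_s,min ≈ 0.839

At the slip threshold m g sin θ = μ_s m g cos θ, so μ_s,min = tan θ.
μ_s,min = tan 40° = 0.839.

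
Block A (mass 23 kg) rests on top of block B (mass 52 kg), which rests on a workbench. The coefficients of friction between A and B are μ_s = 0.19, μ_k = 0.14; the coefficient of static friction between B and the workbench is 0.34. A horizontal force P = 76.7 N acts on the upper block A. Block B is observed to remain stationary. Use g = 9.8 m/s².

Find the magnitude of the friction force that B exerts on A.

The normal force B exerts on A is simply A's weight, N₁ = 225.4 N.
So the A–B interface can sustain at most μ_s N₁ = 42.83 N of static friction.
Since P = 76.7 N > 42.83 N, A slides on B; the A–B friction is kinetic: f₁ = μ_k N₁ = 0.14×225.4 = 31.6 N.
By Newton's third law B feels 31.6 N forward from A. With B stationary, the floor's static friction on B balances it: f₂ = 31.6 N (well within μ_s(m_A+m_B)g = 249.9 N).

f ≈ 31.6 N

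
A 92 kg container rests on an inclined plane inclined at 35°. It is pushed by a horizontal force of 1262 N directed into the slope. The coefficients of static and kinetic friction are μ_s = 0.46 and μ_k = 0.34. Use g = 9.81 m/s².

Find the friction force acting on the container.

f ≈ 516 N (down the incline)

Resolve perpendicular to the incline: N = m g cos θ + P sin θ = 92×9.81×cos 35° + 1262×sin 35° = 1463 N.
Along the incline, the net driving force (taking up-slope positive) is P cos θ − m g sin θ = 1034 − 517.7 = 516.1 N, so equilibrium requires friction f = -516.1 N (down-slope).
Maximum static friction: μ_s N = 0.46 × 1463 = 673.1 N.
Since 516.1 N is within the 673.1 N limit, the container stays put and friction is exactly 516 N.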